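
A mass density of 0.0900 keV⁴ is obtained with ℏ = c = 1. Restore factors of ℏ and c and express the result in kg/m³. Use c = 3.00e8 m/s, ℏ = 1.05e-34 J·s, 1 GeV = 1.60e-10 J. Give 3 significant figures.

Mass density is [E]/(c²[L]³) = [E]⁴/(ℏ³c⁵).
1 GeV⁴ → 1/(ℏ³c⁵) × (1 GeV in J)⁴ = 2.33e20 kg/m³.
Convert the energy scale: 0.0900 keV⁴ = 9.00e-26 GeV⁴.
Result: 9.00e-26 × 2.33e20 = 2.10e-5 kg/m³.

2.10e-5 kg/m³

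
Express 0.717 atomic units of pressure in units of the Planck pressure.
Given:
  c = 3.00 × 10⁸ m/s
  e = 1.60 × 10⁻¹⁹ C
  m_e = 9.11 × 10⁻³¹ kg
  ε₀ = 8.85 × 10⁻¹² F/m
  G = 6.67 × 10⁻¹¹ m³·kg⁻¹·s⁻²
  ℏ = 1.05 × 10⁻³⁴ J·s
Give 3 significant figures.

4.61 × 10⁻¹⁰¹

atomic unit of pressure: P_au = E_h/a₀³ = m_e⁴e¹⁰/((4πε₀)⁵ℏ⁸) = 3.01 × 10¹³ Pa
Planck pressure: p_P = c⁷/(ℏG²) = 4.68 × 10¹¹³ Pa
0.717 × 3.01 × 10¹³ / 4.68 × 10¹¹³ = 4.61 × 10⁻¹⁰¹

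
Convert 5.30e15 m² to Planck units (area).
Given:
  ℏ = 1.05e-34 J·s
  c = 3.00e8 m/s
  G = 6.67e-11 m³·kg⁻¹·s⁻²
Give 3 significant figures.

Planck area: A_P = ℏG/c³ = 2.59e-70 m².
5.30e15 / 2.59e-70 = 2.04e85

2.04e85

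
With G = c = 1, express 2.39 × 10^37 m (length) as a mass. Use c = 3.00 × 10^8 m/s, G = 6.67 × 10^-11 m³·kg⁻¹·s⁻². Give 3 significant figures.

3.22 × 10^64 kg

Length → mass via c²/G.
2.39 × 10^37 m × (c²/G) = 3.22 × 10^64 kg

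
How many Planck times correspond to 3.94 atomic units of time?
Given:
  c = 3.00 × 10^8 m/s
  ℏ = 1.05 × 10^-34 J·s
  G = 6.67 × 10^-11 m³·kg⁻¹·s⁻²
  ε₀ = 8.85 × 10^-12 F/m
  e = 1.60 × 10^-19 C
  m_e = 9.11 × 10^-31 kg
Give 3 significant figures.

atomic unit of time: τ_au = (4πε₀)²ℏ³/(m_e e⁴) = 2.40 × 10^-17 s
Planck time: t_P = √(ℏG/c⁵) = 5.37 × 10^-44 s
3.94 × 2.40 × 10^-17 / 5.37 × 10^-44 = 1.76 × 10^27

1.76 × 10^27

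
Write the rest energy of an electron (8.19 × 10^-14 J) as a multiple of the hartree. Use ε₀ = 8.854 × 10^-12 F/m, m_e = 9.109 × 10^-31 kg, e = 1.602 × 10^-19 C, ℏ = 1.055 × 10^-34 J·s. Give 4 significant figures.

1.881 × 10^4

hartree: E_h = m_e e⁴/(4πε₀ℏ)² = 4.354 × 10^-18 J.
8.19 × 10^-14 / 4.354 × 10^-18 = 1.881 × 10^4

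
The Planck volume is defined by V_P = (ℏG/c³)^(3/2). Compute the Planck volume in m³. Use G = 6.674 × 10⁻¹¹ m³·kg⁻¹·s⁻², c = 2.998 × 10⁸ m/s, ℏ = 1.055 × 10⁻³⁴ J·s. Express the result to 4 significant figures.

V_P = (ℏG/c³)^(3/2)
  = √(1.784 × 10⁻²⁰⁹)
  = 4.224 × 10⁻¹⁰⁵ m³

4.224 × 10⁻¹⁰⁵ m³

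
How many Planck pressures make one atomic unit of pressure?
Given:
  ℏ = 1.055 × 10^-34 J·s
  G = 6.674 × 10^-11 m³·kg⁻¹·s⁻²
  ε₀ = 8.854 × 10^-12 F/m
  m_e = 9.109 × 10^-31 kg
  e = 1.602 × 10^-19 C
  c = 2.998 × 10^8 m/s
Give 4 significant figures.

6.323 × 10^-101

atomic unit of pressure: P_au = E_h/a₀³ = m_e⁴e¹⁰/((4πε₀)⁵ℏ⁸) = 2.929 × 10^13 Pa
Planck pressure: p_P = c⁷/(ℏG²) = 4.632 × 10^113 Pa
ratio = 2.929 × 10^13 / 4.632 × 10^113 = 6.323 × 10^-101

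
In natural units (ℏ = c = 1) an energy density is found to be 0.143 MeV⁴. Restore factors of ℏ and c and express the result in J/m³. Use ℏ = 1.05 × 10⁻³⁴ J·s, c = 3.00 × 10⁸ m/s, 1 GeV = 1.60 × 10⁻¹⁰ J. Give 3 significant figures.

3.00 × 10²⁴ J/m³

[E]/[L]³ = [E]⁴/(ℏc)³; restore (ℏc)⁻³.
1 GeV⁴ → 1/(ℏc)³ × (1 GeV in J)⁴ = 2.10 × 10³⁷ J/m³.
Convert the energy scale: 0.143 MeV⁴ = 1.43 × 10⁻¹³ GeV⁴.
Result: 1.43 × 10⁻¹³ × 2.10 × 10³⁷ = 3.00 × 10²⁴ J/m³.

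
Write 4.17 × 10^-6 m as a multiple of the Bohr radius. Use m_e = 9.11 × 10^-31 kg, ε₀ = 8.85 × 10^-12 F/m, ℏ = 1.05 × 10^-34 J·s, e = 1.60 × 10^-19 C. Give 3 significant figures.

Bohr radius: a₀ = 4πε₀ℏ²/(m_e e²) = 5.26 × 10^-11 m.
4.17 × 10^-6 / 5.26 × 10^-11 = 7.93 × 10^4

7.93 × 10^4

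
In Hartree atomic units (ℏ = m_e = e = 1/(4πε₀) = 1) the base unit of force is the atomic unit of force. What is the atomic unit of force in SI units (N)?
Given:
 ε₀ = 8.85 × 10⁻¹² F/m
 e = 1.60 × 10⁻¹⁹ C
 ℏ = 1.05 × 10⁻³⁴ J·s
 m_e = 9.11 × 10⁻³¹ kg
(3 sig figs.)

8.33 × 10⁻⁸ N

F_au = E_h/a₀ = m_e²e⁶/((4πε₀)³ℏ⁴)
E_h = 4.38 × 10⁻¹⁸ J
a₀ = 5.26 × 10⁻¹¹ m
E_h/a₀ = 8.33 × 10⁻⁸ N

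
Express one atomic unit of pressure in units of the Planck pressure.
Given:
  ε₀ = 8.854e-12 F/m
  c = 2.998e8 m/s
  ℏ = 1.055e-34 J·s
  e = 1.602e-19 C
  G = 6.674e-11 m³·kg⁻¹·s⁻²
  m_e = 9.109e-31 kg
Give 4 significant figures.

atomic unit of pressure: P_au = E_h/a₀³ = m_e⁴e¹⁰/((4πε₀)⁵ℏ⁸) = 2.929e13 Pa
Planck pressure: p_P = c⁷/(ℏG²) = 4.632e113 Pa
ratio = 2.929e13 / 4.632e113 = 6.323e-101

6.323e-101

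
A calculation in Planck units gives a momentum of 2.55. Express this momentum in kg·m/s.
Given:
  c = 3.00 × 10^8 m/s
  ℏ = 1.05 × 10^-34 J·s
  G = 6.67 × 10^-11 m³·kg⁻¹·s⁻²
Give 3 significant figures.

16.6 kg·m/s

One Planck momentum: p_P = √(ℏc³/G) = 6.52 kg·m/s.
2.55 × 6.52 kg·m/s = 16.6 kg·m/s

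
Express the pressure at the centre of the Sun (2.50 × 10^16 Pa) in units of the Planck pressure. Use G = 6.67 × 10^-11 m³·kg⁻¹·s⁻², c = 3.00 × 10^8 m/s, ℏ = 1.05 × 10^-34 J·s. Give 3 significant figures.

Planck pressure: p_P = c⁷/(ℏG²) = 4.68 × 10^113 Pa.
2.50 × 10^16 / 4.68 × 10^113 = 5.34 × 10^-98

5.34 × 10^-98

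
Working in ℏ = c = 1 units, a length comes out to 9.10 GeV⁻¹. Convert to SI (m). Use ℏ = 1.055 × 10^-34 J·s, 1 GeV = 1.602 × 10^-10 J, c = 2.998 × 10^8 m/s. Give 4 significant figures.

A length is [E]⁻¹ in ℏ=c=1; restore one factor of ℏc.
1 GeV⁻¹ → ℏc × (1 GeV in J)⁻¹ = 1.974 × 10^-16 m.
Result: 9.10 × 1.974 × 10^-16 = 1.797 × 10^-15 m.

1.797 × 10^-15 m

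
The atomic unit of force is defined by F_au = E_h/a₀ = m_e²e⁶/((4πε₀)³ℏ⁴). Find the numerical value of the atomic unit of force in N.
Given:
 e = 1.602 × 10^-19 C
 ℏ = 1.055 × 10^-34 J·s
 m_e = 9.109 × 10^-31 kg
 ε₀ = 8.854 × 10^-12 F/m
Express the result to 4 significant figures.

8.220 × 10^-8 N

F_au = E_h/a₀ = m_e²e⁶/((4πε₀)³ℏ⁴)
E_h = 4.354 × 10^-18 J
a₀ = 5.297 × 10^-11 m
E_h/a₀ = 8.220 × 10^-8 N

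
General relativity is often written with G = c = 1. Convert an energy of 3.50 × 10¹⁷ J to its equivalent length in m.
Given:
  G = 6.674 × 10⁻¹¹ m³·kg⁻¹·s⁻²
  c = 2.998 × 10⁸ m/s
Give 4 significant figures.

2.892 × 10⁻²⁷ m

Energy → length via G/c⁴.
3.50 × 10¹⁷ J × (G/c⁴) = 2.892 × 10⁻²⁷ m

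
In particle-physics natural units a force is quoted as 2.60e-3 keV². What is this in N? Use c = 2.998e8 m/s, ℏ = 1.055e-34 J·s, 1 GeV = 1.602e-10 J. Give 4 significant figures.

2.110e-9 N

Force is [E]/[L] = [E]²/(ℏc); restore (ℏc)⁻¹.
1 GeV² → 1/(ℏc) × (1 GeV in J)² = 8.114e5 N.
Convert the energy scale: 2.60e-3 keV² = 2.60e-15 GeV².
Result: 2.60e-15 × 8.114e5 = 2.110e-9 N.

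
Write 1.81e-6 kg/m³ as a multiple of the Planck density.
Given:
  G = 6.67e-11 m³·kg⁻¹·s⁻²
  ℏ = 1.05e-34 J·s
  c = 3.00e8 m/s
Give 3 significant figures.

Planck density: ρ_P = c⁵/(ℏG²) = 5.20e96 kg/m³.
1.81e-6 / 5.20e96 = 3.48e-103

3.48e-103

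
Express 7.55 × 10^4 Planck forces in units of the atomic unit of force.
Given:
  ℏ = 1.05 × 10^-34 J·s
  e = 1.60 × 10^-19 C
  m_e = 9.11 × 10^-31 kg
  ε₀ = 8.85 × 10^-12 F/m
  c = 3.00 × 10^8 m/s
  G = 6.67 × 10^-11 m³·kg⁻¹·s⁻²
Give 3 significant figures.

1.10 × 10^56

Planck force: F_P = c⁴/G = 1.21 × 10^44 N
atomic unit of force: F_au = E_h/a₀ = m_e²e⁶/((4πε₀)³ℏ⁴) = 8.33 × 10^-8 N
7.55 × 10^4 × 1.21 × 10^44 / 8.33 × 10^-8 = 1.10 × 10^56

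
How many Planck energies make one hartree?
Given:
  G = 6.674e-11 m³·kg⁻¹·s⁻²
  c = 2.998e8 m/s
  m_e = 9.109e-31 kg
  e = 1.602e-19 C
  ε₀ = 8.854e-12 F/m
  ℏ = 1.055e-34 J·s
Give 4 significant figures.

2.225e-27

hartree: E_h = m_e e⁴/(4πε₀ℏ)² = 4.354e-18 J
Planck energy: E_P = √(ℏc⁵/G) = 1.957e9 J
ratio = 4.354e-18 / 1.957e9 = 2.225e-27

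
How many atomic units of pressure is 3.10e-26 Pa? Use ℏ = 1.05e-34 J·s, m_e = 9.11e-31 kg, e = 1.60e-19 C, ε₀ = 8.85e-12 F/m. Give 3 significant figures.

atomic unit of pressure: P_au = E_h/a₀³ = m_e⁴e¹⁰/((4πε₀)⁵ℏ⁸) = 3.01e13 Pa.
3.10e-26 / 3.01e13 = 1.03e-39

1.03e-39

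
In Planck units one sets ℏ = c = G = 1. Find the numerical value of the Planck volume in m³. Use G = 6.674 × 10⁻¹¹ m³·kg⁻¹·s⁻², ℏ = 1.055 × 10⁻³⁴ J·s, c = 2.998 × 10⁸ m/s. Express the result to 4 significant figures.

V_P = (ℏG/c³)^(3/2)
  = √(1.784 × 10⁻²⁰⁹)
  = 4.224 × 10⁻¹⁰⁵ m³

4.224 × 10⁻¹⁰⁵ m³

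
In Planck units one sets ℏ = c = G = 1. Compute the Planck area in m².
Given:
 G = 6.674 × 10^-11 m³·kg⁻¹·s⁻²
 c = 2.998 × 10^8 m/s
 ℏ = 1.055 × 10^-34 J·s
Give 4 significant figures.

A_P = ℏG/c³
  = 7.041 × 10^-45 / 2.695 × 10^25
  = 2.613 × 10^-70 m²

2.613 × 10^-70 m²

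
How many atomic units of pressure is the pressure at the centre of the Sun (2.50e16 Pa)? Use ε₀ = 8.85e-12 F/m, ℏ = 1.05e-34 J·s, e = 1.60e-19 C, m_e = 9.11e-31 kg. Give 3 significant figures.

830

atomic unit of pressure: P_au = E_h/a₀³ = m_e⁴e¹⁰/((4πε₀)⁵ℏ⁸) = 3.01e13 Pa.
2.50e16 / 3.01e13 = 830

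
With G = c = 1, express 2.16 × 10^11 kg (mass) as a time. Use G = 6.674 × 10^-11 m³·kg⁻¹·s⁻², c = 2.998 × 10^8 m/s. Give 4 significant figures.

5.350 × 10^-25 s

Mass → time via G/c³.
2.16 × 10^11 kg × (G/c³) = 5.350 × 10^-25 s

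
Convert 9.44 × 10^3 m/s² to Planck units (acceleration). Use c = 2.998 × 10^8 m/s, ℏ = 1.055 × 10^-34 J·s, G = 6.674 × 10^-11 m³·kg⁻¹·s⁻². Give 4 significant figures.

1.698 × 10^-48

Planck acceleration: a_P = √(c⁷/(ℏG)) = 5.560 × 10^51 m/s².
9.44 × 10^3 / 5.560 × 10^51 = 1.698 × 10^-48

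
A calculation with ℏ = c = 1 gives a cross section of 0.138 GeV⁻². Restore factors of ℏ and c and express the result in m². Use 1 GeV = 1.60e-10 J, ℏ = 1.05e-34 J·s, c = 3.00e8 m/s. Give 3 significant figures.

5.35e-33 m²

Area is [L]² = [E]⁻²·(ℏc)²; restore (ℏc)².
1 GeV⁻² → (ℏc)² × (1 GeV in J)⁻² = 3.88e-32 m².
Result: 0.138 × 3.88e-32 = 5.35e-33 m².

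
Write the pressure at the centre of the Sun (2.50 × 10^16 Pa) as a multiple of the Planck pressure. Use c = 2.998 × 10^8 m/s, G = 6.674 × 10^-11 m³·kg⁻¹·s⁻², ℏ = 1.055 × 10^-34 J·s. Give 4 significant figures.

5.397 × 10^-98

Planck pressure: p_P = c⁷/(ℏG²) = 4.632 × 10^113 Pa.
2.50 × 10^16 / 4.632 × 10^113 = 5.397 × 10^-98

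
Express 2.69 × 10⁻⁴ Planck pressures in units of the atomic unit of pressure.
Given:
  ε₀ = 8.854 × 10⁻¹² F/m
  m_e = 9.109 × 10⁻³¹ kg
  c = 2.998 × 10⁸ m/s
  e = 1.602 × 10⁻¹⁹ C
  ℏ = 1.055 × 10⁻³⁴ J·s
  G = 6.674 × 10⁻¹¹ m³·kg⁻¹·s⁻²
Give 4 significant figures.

4.254 × 10⁹⁶

Planck pressure: p_P = c⁷/(ℏG²) = 4.632 × 10¹¹³ Pa
atomic unit of pressure: P_au = E_h/a₀³ = m_e⁴e¹⁰/((4πε₀)⁵ℏ⁸) = 2.929 × 10¹³ Pa
2.69 × 10⁻⁴ × 4.632 × 10¹¹³ / 2.929 × 10¹³ = 4.254 × 10⁹⁶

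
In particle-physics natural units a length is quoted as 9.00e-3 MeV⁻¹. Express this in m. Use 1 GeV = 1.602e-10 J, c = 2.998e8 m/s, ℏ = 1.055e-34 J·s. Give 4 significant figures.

A length is [E]⁻¹ in ℏ=c=1; restore one factor of ℏc.
1 GeV⁻¹ → ℏc × (1 GeV in J)⁻¹ = 1.974e-16 m.
Convert the energy scale: 9.00e-3 MeV⁻¹ = 9 GeV⁻¹.
Result: 9 × 1.974e-16 = 1.777e-15 m.

1.777e-15 m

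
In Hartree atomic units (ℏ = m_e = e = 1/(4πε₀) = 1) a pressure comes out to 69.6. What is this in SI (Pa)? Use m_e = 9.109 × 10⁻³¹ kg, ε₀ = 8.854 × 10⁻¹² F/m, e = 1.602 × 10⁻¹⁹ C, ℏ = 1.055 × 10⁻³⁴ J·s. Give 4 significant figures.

One atomic unit of pressure: P_au = E_h/a₀³ = m_e⁴e¹⁰/((4πε₀)⁵ℏ⁸) = 2.929 × 10¹³ Pa.
69.6 × 2.929 × 10¹³ Pa = 2.039 × 10¹⁵ Pa

2.039 × 10¹⁵ Pa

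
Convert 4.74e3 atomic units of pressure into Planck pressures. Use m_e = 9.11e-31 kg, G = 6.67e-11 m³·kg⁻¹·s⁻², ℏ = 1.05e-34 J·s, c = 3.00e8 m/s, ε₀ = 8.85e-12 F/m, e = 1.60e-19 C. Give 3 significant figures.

3.05e-97

atomic unit of pressure: P_au = E_h/a₀³ = m_e⁴e¹⁰/((4πε₀)⁵ℏ⁸) = 3.01e13 Pa
Planck pressure: p_P = c⁷/(ℏG²) = 4.68e113 Pa
4.74e3 × 3.01e13 / 4.68e113 = 3.05e-97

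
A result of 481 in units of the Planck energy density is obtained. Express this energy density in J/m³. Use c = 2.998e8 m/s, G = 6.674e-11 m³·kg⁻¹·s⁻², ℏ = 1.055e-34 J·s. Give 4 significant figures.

One Planck energy density: u_P = c⁷/(ℏG²) = 4.632e113 J/m³.
481 × 4.632e113 J/m³ = 2.228e116 J/m³

2.228e116 J/m³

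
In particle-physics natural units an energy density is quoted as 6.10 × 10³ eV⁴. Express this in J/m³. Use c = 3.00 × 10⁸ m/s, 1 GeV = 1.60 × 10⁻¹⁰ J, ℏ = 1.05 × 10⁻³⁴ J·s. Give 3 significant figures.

[E]/[L]³ = [E]⁴/(ℏc)³; restore (ℏc)⁻³.
1 GeV⁴ → 1/(ℏc)³ × (1 GeV in J)⁴ = 2.10 × 10³⁷ J/m³.
Convert the energy scale: 6.10 × 10³ eV⁴ = 6.10 × 10⁻³³ GeV⁴.
Result: 6.10 × 10⁻³³ × 2.10 × 10³⁷ = 1.28 × 10⁵ J/m³.

1.28 × 10⁵ J/m³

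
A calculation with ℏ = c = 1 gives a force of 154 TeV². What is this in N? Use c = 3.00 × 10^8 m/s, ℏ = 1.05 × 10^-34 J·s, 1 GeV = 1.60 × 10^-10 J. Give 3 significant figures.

Force is [E]/[L] = [E]²/(ℏc); restore (ℏc)⁻¹.
1 GeV² → 1/(ℏc) × (1 GeV in J)² = 8.13 × 10^5 N.
Convert the energy scale: 154 TeV² = 1.54 × 10^8 GeV².
Result: 1.54 × 10^8 × 8.13 × 10^5 = 1.25 × 10^14 N.

1.25 × 10^14 N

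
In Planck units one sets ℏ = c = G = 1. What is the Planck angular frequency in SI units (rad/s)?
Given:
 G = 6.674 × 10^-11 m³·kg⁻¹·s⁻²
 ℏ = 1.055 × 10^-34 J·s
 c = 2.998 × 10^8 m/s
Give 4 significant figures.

ω_P = √(c⁵/(ℏG))
  = √(3.440 × 10^86)
  = 1.855 × 10^43 rad/s

1.855 × 10^43 rad/s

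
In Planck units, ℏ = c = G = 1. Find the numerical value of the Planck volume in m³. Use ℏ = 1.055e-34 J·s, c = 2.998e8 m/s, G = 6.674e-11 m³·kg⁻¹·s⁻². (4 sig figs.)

4.224e-105 m³

Dimensional analysis gives V_P = (ℏG/c³)^(3/2).
  = √(1.784e-209)
  = 4.224e-105 m³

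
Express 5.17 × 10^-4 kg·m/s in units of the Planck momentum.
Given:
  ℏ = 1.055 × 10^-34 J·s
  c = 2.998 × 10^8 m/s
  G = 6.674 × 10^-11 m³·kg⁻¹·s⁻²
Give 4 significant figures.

7.922 × 10^-5

Planck momentum: p_P = √(ℏc³/G) = 6.527 kg·m/s.
5.17 × 10^-4 / 6.527 = 7.922 × 10^-5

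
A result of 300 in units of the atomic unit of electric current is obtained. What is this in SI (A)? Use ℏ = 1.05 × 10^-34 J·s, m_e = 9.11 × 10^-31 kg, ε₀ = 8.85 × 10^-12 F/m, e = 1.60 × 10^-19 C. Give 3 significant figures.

2 A

One atomic unit of electric current: I_au = e E_h/ℏ = m_e e⁵/((4πε₀)²ℏ³) = 6.67 × 10^-3 A.
300 × 6.67 × 10^-3 A = 2 A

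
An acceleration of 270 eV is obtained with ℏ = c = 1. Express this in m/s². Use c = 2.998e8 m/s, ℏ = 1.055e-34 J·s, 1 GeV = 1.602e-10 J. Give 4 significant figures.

1.229e26 m/s²

Acceleration is [L]/[T]² = c·[E]/ℏ.
1 GeV → c/ℏ × (1 GeV in J) = 4.552e32 m/s².
Convert the energy scale: 270 eV = 2.70e-7 GeV.
Result: 2.70e-7 × 4.552e32 = 1.229e26 m/s².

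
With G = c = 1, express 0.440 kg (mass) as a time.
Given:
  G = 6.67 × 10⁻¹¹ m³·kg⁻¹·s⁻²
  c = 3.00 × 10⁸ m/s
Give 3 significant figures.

Mass → time via G/c³.
0.440 kg × (G/c³) = 1.09 × 10⁻³⁶ s

1.09 × 10⁻³⁶ s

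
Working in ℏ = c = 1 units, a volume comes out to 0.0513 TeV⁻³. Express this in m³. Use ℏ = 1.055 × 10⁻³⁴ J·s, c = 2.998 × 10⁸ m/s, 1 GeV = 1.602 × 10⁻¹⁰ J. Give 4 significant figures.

3.948 × 10⁻⁵⁸ m³

Volume is [L]³ = [E]⁻³·(ℏc)³.
1 GeV⁻³ → (ℏc)³ × (1 GeV in J)⁻³ = 7.696 × 10⁻⁴⁸ m³.
Convert the energy scale: 0.0513 TeV⁻³ = 5.13 × 10⁻¹¹ GeV⁻³.
Result: 5.13 × 10⁻¹¹ × 7.696 × 10⁻⁴⁸ = 3.948 × 10⁻⁵⁸ m³.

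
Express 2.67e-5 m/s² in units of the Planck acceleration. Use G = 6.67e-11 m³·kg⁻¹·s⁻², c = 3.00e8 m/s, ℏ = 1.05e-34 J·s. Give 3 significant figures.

Planck acceleration: a_P = √(c⁷/(ℏG)) = 5.59e51 m/s².
2.67e-5 / 5.59e51 = 4.78e-57

4.78e-57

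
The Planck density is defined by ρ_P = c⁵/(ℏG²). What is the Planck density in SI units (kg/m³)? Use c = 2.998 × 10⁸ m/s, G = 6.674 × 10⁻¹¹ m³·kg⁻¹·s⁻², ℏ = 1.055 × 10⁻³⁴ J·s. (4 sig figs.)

ρ_P = c⁵/(ℏG²)
  = 2.422 × 10⁴² / 4.699 × 10⁻⁵⁵
  = 5.154 × 10⁹⁶ kg/m³

5.154 × 10⁹⁶ kg/m³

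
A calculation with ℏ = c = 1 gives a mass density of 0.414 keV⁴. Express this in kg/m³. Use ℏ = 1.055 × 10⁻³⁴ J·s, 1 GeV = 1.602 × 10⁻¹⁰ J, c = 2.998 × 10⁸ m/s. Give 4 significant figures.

Mass density is [E]/(c²[L]³) = [E]⁴/(ℏ³c⁵).
1 GeV⁴ → 1/(ℏ³c⁵) × (1 GeV in J)⁴ = 2.316 × 10²⁰ kg/m³.
Convert the energy scale: 0.414 keV⁴ = 4.14 × 10⁻²⁵ GeV⁴.
Result: 4.14 × 10⁻²⁵ × 2.316 × 10²⁰ = 9.588 × 10⁻⁵ kg/m³.

9.588 × 10⁻⁵ kg/m³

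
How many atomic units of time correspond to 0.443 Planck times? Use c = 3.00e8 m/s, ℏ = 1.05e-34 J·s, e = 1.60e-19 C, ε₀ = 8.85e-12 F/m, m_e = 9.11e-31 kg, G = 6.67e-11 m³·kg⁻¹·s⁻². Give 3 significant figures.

Planck time: t_P = √(ℏG/c⁵) = 5.37e-44 s
atomic unit of time: τ_au = (4πε₀)²ℏ³/(m_e e⁴) = 2.40e-17 s
0.443 × 5.37e-44 / 2.40e-17 = 9.92e-28

9.92e-28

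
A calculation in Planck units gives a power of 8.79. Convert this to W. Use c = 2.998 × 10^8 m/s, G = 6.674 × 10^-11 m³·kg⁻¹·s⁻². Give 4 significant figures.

One Planck power: P_P = c⁵/G = 3.629 × 10^52 W.
8.79 × 3.629 × 10^52 W = 3.190 × 10^53 W

3.190 × 10^53 W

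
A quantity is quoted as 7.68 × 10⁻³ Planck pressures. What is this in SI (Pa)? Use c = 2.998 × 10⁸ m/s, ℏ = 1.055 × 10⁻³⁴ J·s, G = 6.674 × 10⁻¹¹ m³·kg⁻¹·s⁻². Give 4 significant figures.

3.558 × 10¹¹¹ Pa

One Planck pressure: p_P = c⁷/(ℏG²) = 4.632 × 10¹¹³ Pa.
7.68 × 10⁻³ × 4.632 × 10¹¹³ Pa = 3.558 × 10¹¹¹ Pa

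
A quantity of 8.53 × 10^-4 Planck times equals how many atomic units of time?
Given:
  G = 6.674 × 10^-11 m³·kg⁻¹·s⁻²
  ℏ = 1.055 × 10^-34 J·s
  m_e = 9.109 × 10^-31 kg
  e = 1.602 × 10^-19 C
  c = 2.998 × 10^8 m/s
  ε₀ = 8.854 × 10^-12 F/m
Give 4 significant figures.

1.898 × 10^-30

Planck time: t_P = √(ℏG/c⁵) = 5.392 × 10^-44 s
atomic unit of time: τ_au = (4πε₀)²ℏ³/(m_e e⁴) = 2.423 × 10^-17 s
8.53 × 10^-4 × 5.392 × 10^-44 / 2.423 × 10^-17 = 1.898 × 10^-30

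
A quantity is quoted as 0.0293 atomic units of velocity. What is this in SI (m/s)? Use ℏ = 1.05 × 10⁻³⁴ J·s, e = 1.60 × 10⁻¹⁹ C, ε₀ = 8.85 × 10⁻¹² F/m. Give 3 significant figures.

One atomic unit of velocity: v_au = e²/(4πε₀ℏ) = 2.19 × 10⁶ m/s.
0.0293 × 2.19 × 10⁶ m/s = 6.42 × 10⁴ m/s

6.42 × 10⁴ m/s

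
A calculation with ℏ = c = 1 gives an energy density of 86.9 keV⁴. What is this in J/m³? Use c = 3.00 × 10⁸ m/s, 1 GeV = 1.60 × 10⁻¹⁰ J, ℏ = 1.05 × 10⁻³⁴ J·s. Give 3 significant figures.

1.82 × 10¹⁵ J/m³

[E]/[L]³ = [E]⁴/(ℏc)³; restore (ℏc)⁻³.
1 GeV⁴ → 1/(ℏc)³ × (1 GeV in J)⁴ = 2.10 × 10³⁷ J/m³.
Convert the energy scale: 86.9 keV⁴ = 8.69 × 10⁻²³ GeV⁴.
Result: 8.69 × 10⁻²³ × 2.10 × 10³⁷ = 1.82 × 10¹⁵ J/m³.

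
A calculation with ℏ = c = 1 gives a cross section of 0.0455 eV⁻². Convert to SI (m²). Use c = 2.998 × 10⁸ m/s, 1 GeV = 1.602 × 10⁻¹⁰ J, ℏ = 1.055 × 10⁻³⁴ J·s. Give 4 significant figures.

1.774 × 10⁻¹⁵ m²

Area is [L]² = [E]⁻²·(ℏc)²; restore (ℏc)².
1 GeV⁻² → (ℏc)² × (1 GeV in J)⁻² = 3.898 × 10⁻³² m².
Convert the energy scale: 0.0455 eV⁻² = 4.55 × 10¹⁶ GeV⁻².
Result: 4.55 × 10¹⁶ × 3.898 × 10⁻³² = 1.774 × 10⁻¹⁵ m².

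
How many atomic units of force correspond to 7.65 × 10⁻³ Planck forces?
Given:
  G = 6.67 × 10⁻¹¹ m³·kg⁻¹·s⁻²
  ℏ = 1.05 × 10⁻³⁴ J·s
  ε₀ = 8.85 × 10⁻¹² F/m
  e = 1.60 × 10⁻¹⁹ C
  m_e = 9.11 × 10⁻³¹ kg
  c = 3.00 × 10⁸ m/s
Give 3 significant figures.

1.12 × 10⁴⁹

Planck force: F_P = c⁴/G = 1.21 × 10⁴⁴ N
atomic unit of force: F_au = E_h/a₀ = m_e²e⁶/((4πε₀)³ℏ⁴) = 8.33 × 10⁻⁸ N
7.65 × 10⁻³ × 1.21 × 10⁴⁴ / 8.33 × 10⁻⁸ = 1.12 × 10⁴⁹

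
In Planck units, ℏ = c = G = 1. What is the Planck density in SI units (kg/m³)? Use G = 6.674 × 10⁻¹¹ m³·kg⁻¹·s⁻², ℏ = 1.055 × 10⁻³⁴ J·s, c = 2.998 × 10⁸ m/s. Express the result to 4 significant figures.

5.154 × 10⁹⁶ kg/m³

From ℏ = c = G = 1 the density scale is ρ_P = c⁵/(ℏG²).
  = 2.422 × 10⁴² / 4.699 × 10⁻⁵⁵
  = 5.154 × 10⁹⁶ kg/m³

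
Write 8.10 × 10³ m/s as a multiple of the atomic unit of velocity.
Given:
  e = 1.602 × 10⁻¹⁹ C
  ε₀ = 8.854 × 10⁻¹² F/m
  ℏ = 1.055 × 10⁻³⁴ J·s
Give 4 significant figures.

3.705 × 10⁻³

atomic unit of velocity: v_au = e²/(4πε₀ℏ) = 2.186 × 10⁶ m/s.
8.10 × 10³ / 2.186 × 10⁶ = 3.705 × 10⁻³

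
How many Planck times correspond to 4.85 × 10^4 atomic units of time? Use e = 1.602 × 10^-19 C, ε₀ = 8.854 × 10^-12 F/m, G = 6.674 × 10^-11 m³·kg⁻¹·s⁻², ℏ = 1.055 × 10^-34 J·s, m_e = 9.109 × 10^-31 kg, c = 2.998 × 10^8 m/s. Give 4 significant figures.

2.179 × 10^31

atomic unit of time: τ_au = (4πε₀)²ℏ³/(m_e e⁴) = 2.423 × 10^-17 s
Planck time: t_P = √(ℏG/c⁵) = 5.392 × 10^-44 s
4.85 × 10^4 × 2.423 × 10^-17 / 5.392 × 10^-44 = 2.179 × 10^31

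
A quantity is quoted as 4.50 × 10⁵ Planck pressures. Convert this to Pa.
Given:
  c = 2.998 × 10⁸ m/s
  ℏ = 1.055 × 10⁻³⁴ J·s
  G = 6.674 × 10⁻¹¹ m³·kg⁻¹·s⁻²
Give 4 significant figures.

One Planck pressure: p_P = c⁷/(ℏG²) = 4.632 × 10¹¹³ Pa.
4.50 × 10⁵ × 4.632 × 10¹¹³ Pa = 2.085 × 10¹¹⁹ Pa

2.085 × 10¹¹⁹ Pa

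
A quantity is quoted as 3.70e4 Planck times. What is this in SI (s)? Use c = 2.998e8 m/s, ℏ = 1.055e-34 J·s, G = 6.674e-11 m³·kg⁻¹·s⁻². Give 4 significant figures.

One Planck time: t_P = √(ℏG/c⁵) = 5.392e-44 s.
3.70e4 × 5.392e-44 s = 1.995e-39 s

1.995e-39 s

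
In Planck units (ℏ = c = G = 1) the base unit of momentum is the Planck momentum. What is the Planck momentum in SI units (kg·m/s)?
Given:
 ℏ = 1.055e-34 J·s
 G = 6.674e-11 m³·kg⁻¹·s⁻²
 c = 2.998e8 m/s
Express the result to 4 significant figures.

p_P = √(ℏc³/G)
  = √(42.60)
  = 6.527 kg·m/s

6.527 kg·m/s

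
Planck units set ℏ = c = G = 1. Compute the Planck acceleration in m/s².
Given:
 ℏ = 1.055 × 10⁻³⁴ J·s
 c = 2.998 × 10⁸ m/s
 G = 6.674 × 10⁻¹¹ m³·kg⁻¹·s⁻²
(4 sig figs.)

5.560 × 10⁵¹ m/s²

Dimensional analysis gives a_P = √(c⁷/(ℏG)).
  = √(3.092 × 10¹⁰³)
  = 5.560 × 10⁵¹ m/s²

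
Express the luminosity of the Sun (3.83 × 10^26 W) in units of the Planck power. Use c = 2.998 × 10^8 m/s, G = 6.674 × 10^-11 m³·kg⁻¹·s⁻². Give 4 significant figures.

Planck power: P_P = c⁵/G = 3.629 × 10^52 W.
3.83 × 10^26 / 3.629 × 10^52 = 1.055 × 10^-26

1.055 × 10^-26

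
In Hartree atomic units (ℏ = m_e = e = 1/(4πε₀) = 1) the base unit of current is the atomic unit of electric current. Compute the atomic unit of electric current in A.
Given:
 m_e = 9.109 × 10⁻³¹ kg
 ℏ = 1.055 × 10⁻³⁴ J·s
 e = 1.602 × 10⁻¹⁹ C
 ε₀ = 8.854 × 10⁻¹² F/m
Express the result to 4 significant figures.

I_au = e E_h/ℏ = m_e e⁵/((4πε₀)²ℏ³)
E_h = 4.354 × 10⁻¹⁸ J
e·E_h/ℏ = 6.612 × 10⁻³ A

6.612 × 10⁻³ A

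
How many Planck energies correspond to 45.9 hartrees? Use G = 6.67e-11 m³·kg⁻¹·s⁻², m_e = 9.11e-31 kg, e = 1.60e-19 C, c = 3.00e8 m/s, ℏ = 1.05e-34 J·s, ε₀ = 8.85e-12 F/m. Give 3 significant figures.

1.03e-25

hartree: E_h = m_e e⁴/(4πε₀ℏ)² = 4.38e-18 J
Planck energy: E_P = √(ℏc⁵/G) = 1.96e9 J
45.9 × 4.38e-18 / 1.96e9 = 1.03e-25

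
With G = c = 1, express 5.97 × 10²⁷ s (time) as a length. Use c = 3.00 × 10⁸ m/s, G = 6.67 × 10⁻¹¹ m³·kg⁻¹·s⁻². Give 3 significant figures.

1.79 × 10³⁶ m

Time → length via c.
5.97 × 10²⁷ s × (c) = 1.79 × 10³⁶ m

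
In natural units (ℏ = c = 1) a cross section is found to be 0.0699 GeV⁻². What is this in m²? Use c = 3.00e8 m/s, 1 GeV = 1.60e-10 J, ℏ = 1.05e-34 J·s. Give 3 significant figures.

Area is [L]² = [E]⁻²·(ℏc)²; restore (ℏc)².
1 GeV⁻² → (ℏc)² × (1 GeV in J)⁻² = 3.88e-32 m².
Result: 0.0699 × 3.88e-32 = 2.71e-33 m².

2.71e-33 m²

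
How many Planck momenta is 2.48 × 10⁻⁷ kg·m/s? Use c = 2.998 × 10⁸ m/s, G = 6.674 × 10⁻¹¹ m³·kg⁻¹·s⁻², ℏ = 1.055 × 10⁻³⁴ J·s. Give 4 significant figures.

Planck momentum: p_P = √(ℏc³/G) = 6.527 kg·m/s.
2.48 × 10⁻⁷ / 6.527 = 3.800 × 10⁻⁸

3.800 × 10⁻⁸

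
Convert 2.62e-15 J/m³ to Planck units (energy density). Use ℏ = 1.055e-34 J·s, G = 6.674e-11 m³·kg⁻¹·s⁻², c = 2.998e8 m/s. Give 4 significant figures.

Planck energy density: u_P = c⁷/(ℏG²) = 4.632e113 J/m³.
2.62e-15 / 4.632e113 = 5.656e-129

5.656e-129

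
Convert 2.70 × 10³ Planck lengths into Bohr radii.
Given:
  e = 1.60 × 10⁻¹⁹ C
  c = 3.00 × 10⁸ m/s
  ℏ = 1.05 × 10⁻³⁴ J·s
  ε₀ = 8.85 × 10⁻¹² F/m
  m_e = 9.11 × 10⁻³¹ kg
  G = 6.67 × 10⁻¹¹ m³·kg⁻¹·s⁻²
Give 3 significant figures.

8.27 × 10⁻²²

Planck length: ℓ_P = √(ℏG/c³) = 1.61 × 10⁻³⁵ m
Bohr radius: a₀ = 4πε₀ℏ²/(m_e e²) = 5.26 × 10⁻¹¹ m
2.70 × 10³ × 1.61 × 10⁻³⁵ / 5.26 × 10⁻¹¹ = 8.27 × 10⁻²²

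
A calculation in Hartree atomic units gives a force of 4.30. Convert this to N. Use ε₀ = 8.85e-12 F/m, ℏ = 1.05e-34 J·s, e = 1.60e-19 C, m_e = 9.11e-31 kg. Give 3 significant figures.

One atomic unit of force: F_au = E_h/a₀ = m_e²e⁶/((4πε₀)³ℏ⁴) = 8.33e-8 N.
4.30 × 8.33e-8 N = 3.58e-7 N

3.58e-7 N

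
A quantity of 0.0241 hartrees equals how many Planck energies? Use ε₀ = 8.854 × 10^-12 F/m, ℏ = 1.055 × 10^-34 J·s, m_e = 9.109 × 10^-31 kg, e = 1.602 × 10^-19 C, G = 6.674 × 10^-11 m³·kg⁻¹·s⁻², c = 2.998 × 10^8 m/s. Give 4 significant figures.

5.363 × 10^-29

hartree: E_h = m_e e⁴/(4πε₀ℏ)² = 4.354 × 10^-18 J
Planck energy: E_P = √(ℏc⁵/G) = 1.957 × 10^9 J
0.0241 × 4.354 × 10^-18 / 1.957 × 10^9 = 5.363 × 10^-29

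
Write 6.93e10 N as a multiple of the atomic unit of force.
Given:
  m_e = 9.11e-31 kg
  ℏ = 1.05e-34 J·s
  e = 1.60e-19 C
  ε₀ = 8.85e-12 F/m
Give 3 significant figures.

8.32e17

atomic unit of force: F_au = E_h/a₀ = m_e²e⁶/((4πε₀)³ℏ⁴) = 8.33e-8 N.
6.93e10 / 8.33e-8 = 8.32e17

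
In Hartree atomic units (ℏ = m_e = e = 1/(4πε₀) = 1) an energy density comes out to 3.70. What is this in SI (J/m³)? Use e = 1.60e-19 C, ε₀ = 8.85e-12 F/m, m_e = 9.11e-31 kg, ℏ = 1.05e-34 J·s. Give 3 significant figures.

1.11e14 J/m³

One atomic unit of energy density: u_au = E_h/a₀³ = m_e⁴e¹⁰/((4πε₀)⁵ℏ⁸) = 3.01e13 J/m³.
3.70 × 3.01e13 J/m³ = 1.11e14 J/m³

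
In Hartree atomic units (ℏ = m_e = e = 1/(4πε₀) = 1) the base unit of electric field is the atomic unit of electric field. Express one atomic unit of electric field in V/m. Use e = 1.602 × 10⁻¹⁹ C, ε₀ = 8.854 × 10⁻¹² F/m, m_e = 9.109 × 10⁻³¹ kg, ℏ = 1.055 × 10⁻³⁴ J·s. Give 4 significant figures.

E_au = E_h/(e a₀) = m_e²e⁵/((4πε₀)³ℏ⁴)
E_h = 4.354 × 10⁻¹⁸ J
a₀ = 5.297 × 10⁻¹¹ m
E_h/(e·a₀) = 5.131 × 10¹¹ V/m

5.131 × 10¹¹ V/m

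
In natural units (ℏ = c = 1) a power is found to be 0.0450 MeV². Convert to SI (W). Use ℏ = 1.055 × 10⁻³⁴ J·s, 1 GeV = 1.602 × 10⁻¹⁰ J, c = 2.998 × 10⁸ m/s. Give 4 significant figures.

Power is [E]/[T] = [E]²/ℏ.
1 GeV² → 1/ℏ × (1 GeV in J)² = 2.433 × 10¹⁴ W.
Convert the energy scale: 0.0450 MeV² = 4.50 × 10⁻⁸ GeV².
Result: 4.50 × 10⁻⁸ × 2.433 × 10¹⁴ = 1.095 × 10⁷ W.

1.095 × 10⁷ W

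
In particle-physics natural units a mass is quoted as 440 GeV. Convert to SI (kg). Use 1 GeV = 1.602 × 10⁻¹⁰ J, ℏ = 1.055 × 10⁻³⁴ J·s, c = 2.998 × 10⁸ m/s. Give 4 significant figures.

7.842 × 10⁻²⁵ kg

Mass is [E]/c²; divide by c².
1 GeV → 1/c² × (1 GeV in J) = 1.782 × 10⁻²⁷ kg.
Result: 440 × 1.782 × 10⁻²⁷ = 7.842 × 10⁻²⁵ kg.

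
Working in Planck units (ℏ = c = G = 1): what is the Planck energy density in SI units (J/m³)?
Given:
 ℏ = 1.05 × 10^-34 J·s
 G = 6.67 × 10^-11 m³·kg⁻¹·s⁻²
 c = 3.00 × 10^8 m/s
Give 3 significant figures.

Dimensional analysis gives u_P = c⁷/(ℏG²).
  = 2.19 × 10^59 / 4.67 × 10^-55
  = 4.68 × 10^113 J/m³

4.68 × 10^113 J/m³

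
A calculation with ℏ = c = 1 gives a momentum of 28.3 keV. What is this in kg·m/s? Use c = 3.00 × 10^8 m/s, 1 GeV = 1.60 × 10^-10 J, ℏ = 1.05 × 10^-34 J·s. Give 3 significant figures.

1.51 × 10^-23 kg·m/s

Momentum is [E]/c; divide by c.
1 GeV → 1/c × (1 GeV in J) = 5.33 × 10^-19 kg·m/s.
Convert the energy scale: 28.3 keV = 2.83 × 10^-5 GeV.
Result: 2.83 × 10^-5 × 5.33 × 10^-19 = 1.51 × 10^-23 kg·m/s.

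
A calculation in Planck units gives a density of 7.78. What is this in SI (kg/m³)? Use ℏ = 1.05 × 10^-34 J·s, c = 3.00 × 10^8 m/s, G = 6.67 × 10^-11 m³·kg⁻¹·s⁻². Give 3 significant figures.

One Planck density: ρ_P = c⁵/(ℏG²) = 5.20 × 10^96 kg/m³.
7.78 × 5.20 × 10^96 kg/m³ = 4.05 × 10^97 kg/m³

4.05 × 10^97 kg/m³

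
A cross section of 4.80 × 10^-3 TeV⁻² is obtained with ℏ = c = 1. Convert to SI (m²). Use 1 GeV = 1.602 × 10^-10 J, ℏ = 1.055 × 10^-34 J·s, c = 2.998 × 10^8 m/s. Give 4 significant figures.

Area is [L]² = [E]⁻²·(ℏc)²; restore (ℏc)².
1 GeV⁻² → (ℏc)² × (1 GeV in J)⁻² = 3.898 × 10^-32 m².
Convert the energy scale: 4.80 × 10^-3 TeV⁻² = 4.80 × 10^-9 GeV⁻².
Result: 4.80 × 10^-9 × 3.898 × 10^-32 = 1.871 × 10^-40 m².

1.871 × 10^-40 m²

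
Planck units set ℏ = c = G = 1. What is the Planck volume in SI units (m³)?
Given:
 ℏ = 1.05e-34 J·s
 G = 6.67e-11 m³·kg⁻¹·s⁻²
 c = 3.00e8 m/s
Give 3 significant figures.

Dimensional analysis gives V_P = (ℏG/c³)^(3/2).
  = √(1.75e-209)
  = 4.18e-105 m³

4.18e-105 m³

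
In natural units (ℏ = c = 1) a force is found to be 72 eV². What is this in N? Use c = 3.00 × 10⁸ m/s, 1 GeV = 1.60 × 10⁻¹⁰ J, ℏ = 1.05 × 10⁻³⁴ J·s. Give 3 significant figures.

5.85 × 10⁻¹¹ N

Force is [E]/[L] = [E]²/(ℏc); restore (ℏc)⁻¹.
1 GeV² → 1/(ℏc) × (1 GeV in J)² = 8.13 × 10⁵ N.
Convert the energy scale: 72 eV² = 7.20 × 10⁻¹⁷ GeV².
Result: 7.20 × 10⁻¹⁷ × 8.13 × 10⁵ = 5.85 × 10⁻¹¹ N.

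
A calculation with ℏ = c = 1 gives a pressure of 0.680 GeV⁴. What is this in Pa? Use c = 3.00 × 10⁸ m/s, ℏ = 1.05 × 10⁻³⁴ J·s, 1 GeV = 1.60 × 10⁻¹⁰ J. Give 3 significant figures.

1.43 × 10³⁷ Pa

Pressure is [E]/[L]³ = [E]⁴/(ℏc)³.
1 GeV⁴ → 1/(ℏc)³ × (1 GeV in J)⁴ = 2.10 × 10³⁷ Pa.
Result: 0.680 × 2.10 × 10³⁷ = 1.43 × 10³⁷ Pa.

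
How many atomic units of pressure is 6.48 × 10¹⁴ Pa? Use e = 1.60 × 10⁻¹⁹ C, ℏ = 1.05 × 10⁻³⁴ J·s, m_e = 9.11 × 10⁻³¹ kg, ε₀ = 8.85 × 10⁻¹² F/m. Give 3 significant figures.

atomic unit of pressure: P_au = E_h/a₀³ = m_e⁴e¹⁰/((4πε₀)⁵ℏ⁸) = 3.01 × 10¹³ Pa.
6.48 × 10¹⁴ / 3.01 × 10¹³ = 21.5

21.5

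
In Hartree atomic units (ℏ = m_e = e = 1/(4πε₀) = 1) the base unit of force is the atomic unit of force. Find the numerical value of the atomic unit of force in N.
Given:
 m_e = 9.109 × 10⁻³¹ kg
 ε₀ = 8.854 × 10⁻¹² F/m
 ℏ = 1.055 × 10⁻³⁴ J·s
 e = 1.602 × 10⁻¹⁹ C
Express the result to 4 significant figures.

8.220 × 10⁻⁸ N

F_au = E_h/a₀ = m_e²e⁶/((4πε₀)³ℏ⁴)
E_h = 4.354 × 10⁻¹⁸ J
a₀ = 5.297 × 10⁻¹¹ m
E_h/a₀ = 8.220 × 10⁻⁸ N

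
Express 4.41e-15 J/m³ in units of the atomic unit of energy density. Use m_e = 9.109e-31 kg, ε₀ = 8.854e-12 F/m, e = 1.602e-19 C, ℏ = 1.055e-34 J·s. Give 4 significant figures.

1.506e-28

atomic unit of energy density: u_au = E_h/a₀³ = m_e⁴e¹⁰/((4πε₀)⁵ℏ⁸) = 2.929e13 J/m³.
4.41e-15 / 2.929e13 = 1.506e-28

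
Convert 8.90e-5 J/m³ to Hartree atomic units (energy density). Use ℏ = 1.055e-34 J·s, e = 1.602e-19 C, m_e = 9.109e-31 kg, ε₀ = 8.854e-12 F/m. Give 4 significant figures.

atomic unit of energy density: u_au = E_h/a₀³ = m_e⁴e¹⁰/((4πε₀)⁵ℏ⁸) = 2.929e13 J/m³.
8.90e-5 / 2.929e13 = 3.038e-18

3.038e-18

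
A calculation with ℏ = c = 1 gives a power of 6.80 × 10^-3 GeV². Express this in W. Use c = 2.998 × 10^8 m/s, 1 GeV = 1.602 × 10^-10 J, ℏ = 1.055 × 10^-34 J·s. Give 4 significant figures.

1.654 × 10^12 W

Power is [E]/[T] = [E]²/ℏ.
1 GeV² → 1/ℏ × (1 GeV in J)² = 2.433 × 10^14 W.
Result: 6.80 × 10^-3 × 2.433 × 10^14 = 1.654 × 10^12 W.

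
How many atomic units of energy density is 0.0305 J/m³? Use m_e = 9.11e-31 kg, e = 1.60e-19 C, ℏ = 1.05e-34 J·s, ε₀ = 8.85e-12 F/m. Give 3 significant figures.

1.01e-15

atomic unit of energy density: u_au = E_h/a₀³ = m_e⁴e¹⁰/((4πε₀)⁵ℏ⁸) = 3.01e13 J/m³.
0.0305 / 3.01e13 = 1.01e-15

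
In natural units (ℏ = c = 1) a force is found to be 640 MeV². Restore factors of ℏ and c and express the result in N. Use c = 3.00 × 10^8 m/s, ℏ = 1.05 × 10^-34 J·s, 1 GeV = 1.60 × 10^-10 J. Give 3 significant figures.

Force is [E]/[L] = [E]²/(ℏc); restore (ℏc)⁻¹.
1 GeV² → 1/(ℏc) × (1 GeV in J)² = 8.13 × 10^5 N.
Convert the energy scale: 640 MeV² = 6.40 × 10^-4 GeV².
Result: 6.40 × 10^-4 × 8.13 × 10^5 = 520 N.

520 N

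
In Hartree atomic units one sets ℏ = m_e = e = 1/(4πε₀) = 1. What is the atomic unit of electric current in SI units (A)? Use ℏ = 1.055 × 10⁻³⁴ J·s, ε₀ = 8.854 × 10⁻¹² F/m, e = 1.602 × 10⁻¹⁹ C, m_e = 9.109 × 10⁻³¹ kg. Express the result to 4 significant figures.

6.612 × 10⁻³ A

I_au = e E_h/ℏ = m_e e⁵/((4πε₀)²ℏ³)
E_h = 4.354 × 10⁻¹⁸ J
e·E_h/ℏ = 6.612 × 10⁻³ A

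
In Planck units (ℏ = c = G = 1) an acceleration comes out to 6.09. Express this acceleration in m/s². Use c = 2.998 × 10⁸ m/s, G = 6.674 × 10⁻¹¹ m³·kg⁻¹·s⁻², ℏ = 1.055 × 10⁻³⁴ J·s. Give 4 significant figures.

3.386 × 10⁵² m/s²

One Planck acceleration: a_P = √(c⁷/(ℏG)) = 5.560 × 10⁵¹ m/s².
6.09 × 5.560 × 10⁵¹ m/s² = 3.386 × 10⁵² m/s²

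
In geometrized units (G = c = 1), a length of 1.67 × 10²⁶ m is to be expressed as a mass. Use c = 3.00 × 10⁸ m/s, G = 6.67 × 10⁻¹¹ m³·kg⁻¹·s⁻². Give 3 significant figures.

Length → mass via c²/G.
1.67 × 10²⁶ m × (c²/G) = 2.25 × 10⁵³ kg

2.25 × 10⁵³ kg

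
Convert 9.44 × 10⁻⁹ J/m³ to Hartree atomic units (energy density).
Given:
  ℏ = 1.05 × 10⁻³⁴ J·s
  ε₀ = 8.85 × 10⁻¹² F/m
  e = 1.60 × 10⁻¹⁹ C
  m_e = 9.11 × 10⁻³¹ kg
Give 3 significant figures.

3.13 × 10⁻²²

atomic unit of energy density: u_au = E_h/a₀³ = m_e⁴e¹⁰/((4πε₀)⁵ℏ⁸) = 3.01 × 10¹³ J/m³.
9.44 × 10⁻⁹ / 3.01 × 10¹³ = 3.13 × 10⁻²²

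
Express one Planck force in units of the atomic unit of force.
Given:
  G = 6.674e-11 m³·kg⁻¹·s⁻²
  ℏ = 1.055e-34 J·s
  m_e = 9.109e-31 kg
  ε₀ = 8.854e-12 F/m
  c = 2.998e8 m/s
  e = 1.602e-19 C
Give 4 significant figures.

1.473e51

Planck force: F_P = c⁴/G = 1.210e44 N
atomic unit of force: F_au = E_h/a₀ = m_e²e⁶/((4πε₀)³ℏ⁴) = 8.220e-8 N
ratio = 1.210e44 / 8.220e-8 = 1.473e51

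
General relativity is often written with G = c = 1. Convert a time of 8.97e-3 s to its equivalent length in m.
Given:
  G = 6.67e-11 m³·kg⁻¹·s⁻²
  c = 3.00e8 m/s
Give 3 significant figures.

Time → length via c.
8.97e-3 s × (c) = 2.69e6 m

2.69e6 m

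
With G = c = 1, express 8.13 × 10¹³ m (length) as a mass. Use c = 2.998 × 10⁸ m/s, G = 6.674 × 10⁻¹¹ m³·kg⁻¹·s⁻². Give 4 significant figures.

Length → mass via c²/G.
8.13 × 10¹³ m × (c²/G) = 1.095 × 10⁴¹ kg

1.095 × 10⁴¹ kg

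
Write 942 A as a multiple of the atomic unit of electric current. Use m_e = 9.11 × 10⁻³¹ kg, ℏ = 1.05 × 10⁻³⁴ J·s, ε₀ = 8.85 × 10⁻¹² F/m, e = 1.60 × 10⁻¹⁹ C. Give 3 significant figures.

1.41 × 10⁵

atomic unit of electric current: I_au = e E_h/ℏ = m_e e⁵/((4πε₀)²ℏ³) = 6.67 × 10⁻³ A.
942 / 6.67 × 10⁻³ = 1.41 × 10⁵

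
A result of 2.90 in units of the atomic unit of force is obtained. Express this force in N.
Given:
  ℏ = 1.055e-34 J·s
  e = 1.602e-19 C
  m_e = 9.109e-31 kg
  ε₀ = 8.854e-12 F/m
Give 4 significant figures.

One atomic unit of force: F_au = E_h/a₀ = m_e²e⁶/((4πε₀)³ℏ⁴) = 8.220e-8 N.
2.90 × 8.220e-8 N = 2.384e-7 N

2.384e-7 N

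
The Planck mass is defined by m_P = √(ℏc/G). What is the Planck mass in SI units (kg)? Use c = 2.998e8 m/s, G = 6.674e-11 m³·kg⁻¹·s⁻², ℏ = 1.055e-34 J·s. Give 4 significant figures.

m_P = √(ℏc/G)
  = √(4.739e-16)
  = 2.177e-8 kg

2.177e-8 kg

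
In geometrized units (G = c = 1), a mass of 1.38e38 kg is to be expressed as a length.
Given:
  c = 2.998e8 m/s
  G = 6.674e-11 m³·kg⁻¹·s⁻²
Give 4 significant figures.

1.025e11 m

In G = c = 1 units mass has dimensions of length; the conversion factor is G/c².
1.38e38 kg × (G/c²) = 1.025e11 m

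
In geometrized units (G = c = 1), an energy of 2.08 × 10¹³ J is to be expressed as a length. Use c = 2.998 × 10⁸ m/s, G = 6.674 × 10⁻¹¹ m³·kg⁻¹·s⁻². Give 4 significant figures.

Energy → length via G/c⁴.
2.08 × 10¹³ J × (G/c⁴) = 1.718 × 10⁻³¹ m

1.718 × 10⁻³¹ m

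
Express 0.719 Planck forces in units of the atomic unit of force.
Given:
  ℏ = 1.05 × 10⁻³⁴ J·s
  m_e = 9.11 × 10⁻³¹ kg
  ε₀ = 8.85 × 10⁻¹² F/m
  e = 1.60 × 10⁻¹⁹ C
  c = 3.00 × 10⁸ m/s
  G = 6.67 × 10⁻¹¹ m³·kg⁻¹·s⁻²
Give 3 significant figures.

1.05 × 10⁵¹

Planck force: F_P = c⁴/G = 1.21 × 10⁴⁴ N
atomic unit of force: F_au = E_h/a₀ = m_e²e⁶/((4πε₀)³ℏ⁴) = 8.33 × 10⁻⁸ N
0.719 × 1.21 × 10⁴⁴ / 8.33 × 10⁻⁸ = 1.05 × 10⁵¹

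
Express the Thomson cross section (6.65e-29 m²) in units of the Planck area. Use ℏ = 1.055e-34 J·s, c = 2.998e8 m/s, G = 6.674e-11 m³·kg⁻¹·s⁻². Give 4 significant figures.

2.545e41

Planck area: A_P = ℏG/c³ = 2.613e-70 m².
6.65e-29 / 2.613e-70 = 2.545e41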